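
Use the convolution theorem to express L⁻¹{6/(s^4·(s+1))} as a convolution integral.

6/(s^4·(s+1)) = (6/s^4)·(1/(s+1)) = L{t^3}·L{e^(-t)}. So f(t) = t^3*e^(-t) = ∫₀ᵗ τ^3·e^(-(t-τ)) dτ

Final answer: ∫₀ᵗ τ^3·e^(-(t-τ)) dτ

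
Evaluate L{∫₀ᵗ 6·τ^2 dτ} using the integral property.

L{∫₀ᵗ f(τ)dτ} = F(s)/s with f(t) = 6t^2. F(s) = 12/s^3, so L{∫₀ᵗ 6·τ^2 dτ} = (12/s^3)/s = 12/s^4. (Check: ∫₀ᵗ 6·τ^2 dτ = 6t^3/3.)

Final answer: 12/s^4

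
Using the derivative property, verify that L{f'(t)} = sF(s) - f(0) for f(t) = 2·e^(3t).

f'(t) = 6e^(3t). Direct: L{f'(t)} = 6/(s-3). Property: s·2/(s-3) - 2 = (2s - 2(s-3))/(s-3) = 6/(s-3). ✓

Final answer: 6/(s-3)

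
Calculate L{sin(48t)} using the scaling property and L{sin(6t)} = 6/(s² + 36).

Using L{f(at)} = (1/a)F(s/a) with a=8: L{sin(48t)} = (1/8) · 6/((s/8)² + 36) = (1/8) · 6·64/(s² + 2304) = 48/(s² + 2304)

Final answer: 48/(s² + 2304)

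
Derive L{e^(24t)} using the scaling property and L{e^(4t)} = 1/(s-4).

Using L{f(at)} = (1/a)F(s/a) with a=6 and f(t) = e^(4t): L{e^(24t)} = (1/6) · 1/((s/6)-4) = (1/6) · 6/(s-24) = 1/(s-24)

Final answer: 1/(s-24)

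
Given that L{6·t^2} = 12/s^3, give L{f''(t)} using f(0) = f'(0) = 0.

L{f''(t)} = s²F(s) - sf(0) - f'(0) = s²·12/s^3 - 0 - 0 = 12/s

Final answer: 12/s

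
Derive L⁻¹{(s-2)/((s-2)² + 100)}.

Using frequency shift: L⁻¹{(s-a)/((s-a)² + b²)} = e^(at)cos(bt). Here a=2, b=10

Final answer: e^(2t)·cos(10t)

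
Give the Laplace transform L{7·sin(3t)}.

L{sin(ωt)} = ω/(s² + ω²), so L{sin(3t)} = 3/(s² + 9). Then L{7·sin(3t)} = 7·3/(s² + 9) = 21/(s² + 9)

Final answer: 21/(s² + 9)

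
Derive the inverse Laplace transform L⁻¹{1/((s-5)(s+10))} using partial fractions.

Decompose: A/(s-5) + B/(s+10). A = 1/15, B = -1/15. f(t) = (e^(5t) - e^(-10t))/15

Final answer: (e^(5t) - e^(-10t))/15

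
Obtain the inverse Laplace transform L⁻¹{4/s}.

L⁻¹{c/s} = c, so L⁻¹{4/s} = 4

Final answer: 4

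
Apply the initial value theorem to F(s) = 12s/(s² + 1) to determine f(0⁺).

f(0⁺) = lim_{s→∞} s·12s/(s² + 1) = lim_{s→∞} 12s²/(s² + 1) = 12

Final answer: 12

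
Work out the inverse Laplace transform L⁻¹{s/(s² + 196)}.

L⁻¹{s/(s² + 196)} = cos(14t)

Final answer: cos(14t)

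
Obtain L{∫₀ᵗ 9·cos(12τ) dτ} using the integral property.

L{∫₀ᵗ f(τ)dτ} = F(s)/s with F(s) = 9s/(s² + 144), so the result is (9s/(s² + 144))/s = 9/(s² + 144)

Final answer: 9/(s² + 144)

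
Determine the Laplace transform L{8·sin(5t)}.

L{sin(ωt)} = ω/(s² + ω²), so L{sin(5t)} = 5/(s² + 25). Then L{8·sin(5t)} = 8·5/(s² + 25) = 40/(s² + 25)

Final answer: 40/(s² + 25)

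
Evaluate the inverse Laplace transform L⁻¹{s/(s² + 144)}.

L⁻¹{s/(s² + 144)} = cos(12t)

Final answer: cos(12t)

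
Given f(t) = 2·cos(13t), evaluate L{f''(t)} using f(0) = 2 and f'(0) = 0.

F(s) = 2s/(s² + 169). L{f''(t)} = s²F(s) - sf(0) - f'(0) = 2s³/(s² + 169) - 2s = (2s³ - 2s(s² + 169))/(s² + 169) = -338s/(s² + 169)

Final answer: -338s/(s² + 169)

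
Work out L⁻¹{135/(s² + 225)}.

This is the form c·a/(s² + a²) with a = 15, c = 9. L⁻¹ = 9·sin(15t)

Final answer: 9·sin(15t)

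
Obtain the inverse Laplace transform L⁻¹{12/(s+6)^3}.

L⁻¹{n!/(s-a)^(n+1)} = t^n·e^(at) with n=2, a=-6. So L⁻¹{2/(s+6)^3} = t^2·e^(-6t), and L⁻¹{12/(s+6)^3} = (12/2)·t^2·e^(-6t) = 6·t^2·e^(-6t)

Final answer: 6·t^2·e^(-6t)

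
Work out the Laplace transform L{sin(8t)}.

L{sin(ωt)} = ω/(s² + ω²), so L{sin(8t)} = 8/(s² + 64)

Final answer: 8/(s² + 64)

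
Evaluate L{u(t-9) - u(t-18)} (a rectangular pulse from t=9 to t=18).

L{u(t-a)} = e^(-as)/s. L{u(t-9) - u(t-18)} = (e^(-9s) - e^(-18s))/s

Final answer: (e^(-9s) - e^(-18s))/s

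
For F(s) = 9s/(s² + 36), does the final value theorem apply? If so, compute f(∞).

The final value theorem requires all poles of sF(s) in the left half-plane. sF(s) = 9s²/(s² + 36) has poles at s = ±6i (imaginary axis). Theorem does NOT apply (oscillatory system).

Final answer: Not applicable (oscillatory)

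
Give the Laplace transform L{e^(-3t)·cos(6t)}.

L{e^(at)·cos(ωt)} = (s-a)/((s-a)² + ω²), so L{e^(-3t)·cos(6t)} = (s+3)/((s+3)² + 36)

Final answer: (s+3)/((s+3)² + 36)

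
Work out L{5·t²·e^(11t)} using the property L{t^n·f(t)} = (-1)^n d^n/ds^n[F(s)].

L{e^(11t)} = 1/(s-11). d/ds[1/(s-11)] = -1/(s-11)². d²/ds²[1/(s-11)] = 2/(s-11)³. So L{t²·e^(11t)} = (-1)² · 2/(s-11)³ = 2/(s-11)³. Then L{5·t²·e^(11t)} = 5·2/(s-11)³ = 10/(s-11)³

Final answer: 10/(s-11)³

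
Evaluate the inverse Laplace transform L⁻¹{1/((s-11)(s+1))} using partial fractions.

Decompose: A/(s-11) + B/(s+1). A = 1/12, B = -1/12. f(t) = (e^(11t) - e^(-t))/12

Final answer: (e^(11t) - e^(-t))/12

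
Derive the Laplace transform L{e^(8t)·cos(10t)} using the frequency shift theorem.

Frequency shift: L{e^(at)f(t)} = F(s-a). L{e^(8t)·cos(10t)} = (s-8)/((s-8)² + 100)

Final answer: (s-8)/((s-8)² + 100)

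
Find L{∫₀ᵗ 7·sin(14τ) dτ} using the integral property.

L{∫₀ᵗ f(τ)dτ} = F(s)/s with F(s) = 98/(s² + 196), so the result is (98/(s² + 196))/s = 98/(s(s² + 196))

Final answer: 98/(s(s² + 196))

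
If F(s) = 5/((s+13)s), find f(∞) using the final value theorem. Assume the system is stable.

f(∞) = lim_{s→0} sF(s) = lim_{s→0} 5/(s+13) = 5/13

Final answer: 5/13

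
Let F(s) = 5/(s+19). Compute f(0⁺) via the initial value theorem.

f(0⁺) = lim_{s→∞} s·5/(s+19) = lim_{s→∞} 5s/(s+19) = 5

Final answer: 5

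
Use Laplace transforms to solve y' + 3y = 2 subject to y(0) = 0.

sY + 3Y = 2/s. Y = 2/(s(s+3)). Partial fractions: Y = 2/3/s - 2/3/(s+3)

Final answer: y(t) = 2/3(1 - e^(-3t))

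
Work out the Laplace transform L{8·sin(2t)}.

L{sin(ωt)} = ω/(s² + ω²), so L{sin(2t)} = 2/(s² + 4). Then L{8·sin(2t)} = 8·2/(s² + 4) = 16/(s² + 4)

Final answer: 16/(s² + 4)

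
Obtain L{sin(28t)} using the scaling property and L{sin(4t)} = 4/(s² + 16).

Using L{f(at)} = (1/a)F(s/a) with a=7: L{sin(28t)} = (1/7) · 4/((s/7)² + 16) = (1/7) · 4·49/(s² + 784) = 28/(s² + 784)

Final answer: 28/(s² + 784)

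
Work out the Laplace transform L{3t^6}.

L{3t^6} = 3 · L{t^6} = 3 · 720/s^7 = 2160/s^7

Final answer: 2160/s^7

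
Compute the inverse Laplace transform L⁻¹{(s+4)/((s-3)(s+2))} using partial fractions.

Using partial fractions, f(t) = (7e^(3t) - 2e^(-2t))/5

Final answer: (7e^(3t) - 2e^(-2t))/5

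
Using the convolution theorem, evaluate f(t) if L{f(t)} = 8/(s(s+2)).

8/(s(s+2)) = (8/s)·(1/(s+2)) = L{8}·L{e^(-2t)}. By convolution, f(t) = 8*e^(-2t) = ∫₀ᵗ 8·e^(-2τ) dτ = 8·(1 - e^(-2t))/2

Final answer: 8·(1 - e^(-2t))/2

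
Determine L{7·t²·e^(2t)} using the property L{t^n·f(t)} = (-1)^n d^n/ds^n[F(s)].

L{e^(2t)} = 1/(s-2). d/ds[1/(s-2)] = -1/(s-2)². d²/ds²[1/(s-2)] = 2/(s-2)³. So L{t²·e^(2t)} = (-1)² · 2/(s-2)³ = 2/(s-2)³. Then L{7·t²·e^(2t)} = 7·2/(s-2)³ = 14/(s-2)³

Final answer: 14/(s-2)³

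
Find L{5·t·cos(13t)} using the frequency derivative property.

L{cos(13t)} = s/(s² + 169). Derivative: d/ds[s/(s² + 169)] = [(s² + 169) - s·2s]/(s² + 169)² = (169 - s²)/(s² + 169)². So L{t·cos(13t)} = -F'(s) = (s² - 169)/(s² + 169)². Then L{5·t·cos(13t)} = 5·(s² - 169)/(s² + 169)²

Final answer: 5·(s² - 169)/(s² + 169)²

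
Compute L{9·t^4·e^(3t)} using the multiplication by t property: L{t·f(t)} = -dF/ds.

Using L{t^n·e^(at)} = n!/(s-a)^(n+1), L{t^4·e^(3t)} = 24/(s-3)^5, so L{9·t^4·e^(3t)} = 9·24/(s-3)^5 = 216/(s-3)^5

Final answer: 216/(s-3)^5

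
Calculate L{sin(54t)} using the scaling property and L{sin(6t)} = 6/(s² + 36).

Using L{f(at)} = (1/a)F(s/a) with a=9: L{sin(54t)} = (1/9) · 6/((s/9)² + 36) = (1/9) · 6·81/(s² + 2916) = 54/(s² + 2916)

Final answer: 54/(s² + 2916)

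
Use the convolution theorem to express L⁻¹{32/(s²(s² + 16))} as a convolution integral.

32/(s²(s² + 16)) = (1/s²)·(32/(s² + 16)) = L{t}·L{8·sin(4t)}. So f(t) = t*(8·sin(4t)) = ∫₀ᵗ 8τ·sin(4(t-τ)) dτ

Final answer: ∫₀ᵗ 8τ·sin(4(t-τ)) dτ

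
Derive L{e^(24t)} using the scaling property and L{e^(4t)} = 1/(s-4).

Using L{f(at)} = (1/a)F(s/a) with a=6 and f(t) = e^(4t): L{e^(24t)} = (1/6) · 1/((s/6)-4) = (1/6) · 6/(s-24) = 1/(s-24)

Final answer: 1/(s-24)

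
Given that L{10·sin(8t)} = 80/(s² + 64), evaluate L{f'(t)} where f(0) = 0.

L{f'(t)} = s·F(s) - f(0) = s·80/(s² + 64) - 0 = 80s/(s² + 64)

Final answer: 80s/(s² + 64)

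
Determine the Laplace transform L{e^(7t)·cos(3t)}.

L{e^(at)·cos(ωt)} = (s-a)/((s-a)² + ω²), so L{e^(7t)·cos(3t)} = (s-7)/((s-7)² + 9)

Final answer: (s-7)/((s-7)² + 9)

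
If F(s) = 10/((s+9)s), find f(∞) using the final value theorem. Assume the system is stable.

f(∞) = lim_{s→0} sF(s) = lim_{s→0} 10/(s+9) = 10/9

Final answer: 10/9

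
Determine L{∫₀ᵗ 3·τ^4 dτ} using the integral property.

L{∫₀ᵗ f(τ)dτ} = F(s)/s with f(t) = 3t^4. F(s) = 72/s^5, so L{∫₀ᵗ 3·τ^4 dτ} = (72/s^5)/s = 72/s^6. (Check: ∫₀ᵗ 3·τ^4 dτ = 3t^5/5.)

Final answer: 72/s^6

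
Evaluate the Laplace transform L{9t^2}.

L{9t^2} = 9 · L{t^2} = 9 · 2/s^3 = 18/s^3

Final answer: 18/s^3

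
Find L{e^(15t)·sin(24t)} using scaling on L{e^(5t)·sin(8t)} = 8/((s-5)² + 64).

Scaling with a=3: L{e^(15t)·sin(24t)} = (1/3) · 8/((s/3-5)² + 64). Simplifying: 24/((s-15)² + 576)

Final answer: 24/((s-15)² + 576)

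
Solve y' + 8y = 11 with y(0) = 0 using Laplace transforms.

sY + 8Y = 11/s. Y = 11/(s(s+8)). Partial fractions: Y = 11/8/s - 11/8/(s+8)

Final answer: y(t) = 11/8(1 - e^(-8t))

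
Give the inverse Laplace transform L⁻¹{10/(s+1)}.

L⁻¹{1/(s-a)} = e^(at), so L⁻¹{1/(s+1)} = e^(-t), and L⁻¹{10/(s+1)} = 10·e^(-t)

Final answer: 10·e^(-t)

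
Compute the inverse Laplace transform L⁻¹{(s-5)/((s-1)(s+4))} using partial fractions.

Using partial fractions, f(t) = (-4e^t + 9e^(-4t))/5

Final answer: (-4e^t + 9e^(-4t))/5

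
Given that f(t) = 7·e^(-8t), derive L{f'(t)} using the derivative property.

f(0) = 7, F(s) = 7/(s+8). L{f'(t)} = s·F(s) - f(0) = 7s/(s+8) - 7 = (7s - 7(s+8))/(s+8) = -56/(s+8)

Final answer: -56/(s+8)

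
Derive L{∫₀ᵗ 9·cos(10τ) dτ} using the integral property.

L{∫₀ᵗ f(τ)dτ} = F(s)/s with F(s) = 9s/(s² + 100), so the result is (9s/(s² + 100))/s = 9/(s² + 100)

Final answer: 9/(s² + 100)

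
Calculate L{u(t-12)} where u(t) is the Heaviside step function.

L{u(t-a)} = e^(-as)/s. Here a=12, so L{u(t-12)} = e^(-12s)/s

Final answer: e^(-12s)/s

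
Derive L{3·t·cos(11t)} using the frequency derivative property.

L{cos(11t)} = s/(s² + 121). Derivative: d/ds[s/(s² + 121)] = [(s² + 121) - s·2s]/(s² + 121)² = (121 - s²)/(s² + 121)². So L{t·cos(11t)} = -F'(s) = (s² - 121)/(s² + 121)². Then L{3·t·cos(11t)} = 3·(s² - 121)/(s² + 121)²

Final answer: 3·(s² - 121)/(s² + 121)²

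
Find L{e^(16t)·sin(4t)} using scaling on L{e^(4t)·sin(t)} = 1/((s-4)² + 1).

Scaling with a=4: L{e^(16t)·sin(4t)} = (1/4) · 1/((s/4-4)² + 1). Simplifying: 4/((s-16)² + 16)

Final answer: 4/((s-16)² + 16)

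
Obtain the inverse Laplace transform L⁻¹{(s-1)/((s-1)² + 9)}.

Using frequency shift, L⁻¹{(s-1)/((s-1)² + 9)} = e^t·cos(3t)

Final answer: e^t·cos(3t)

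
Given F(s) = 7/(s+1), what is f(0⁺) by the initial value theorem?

f(0⁺) = lim_{s→∞} s·7/(s+1) = lim_{s→∞} 7s/(s+1) = 7

Final answer: 7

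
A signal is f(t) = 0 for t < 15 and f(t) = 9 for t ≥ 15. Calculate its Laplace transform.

f(t) = 9·u(t-15). L{u(t-15)} = e^(-15s)/s, so L{f(t)} = 9·e^(-15s)/s

Final answer: 9·e^(-15s)/s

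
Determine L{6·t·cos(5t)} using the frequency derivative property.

L{cos(5t)} = s/(s² + 25). Derivative: d/ds[s/(s² + 25)] = [(s² + 25) - s·2s]/(s² + 25)² = (25 - s²)/(s² + 25)². So L{t·cos(5t)} = -F'(s) = (s² - 25)/(s² + 25)². Then L{6·t·cos(5t)} = 6·(s² - 25)/(s² + 25)²

Final answer: 6·(s² - 25)/(s² + 25)²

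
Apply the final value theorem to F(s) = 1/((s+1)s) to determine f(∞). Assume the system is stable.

f(∞) = lim_{s→0} sF(s) = lim_{s→0} 1/(s+1) = 1

Final answer: 1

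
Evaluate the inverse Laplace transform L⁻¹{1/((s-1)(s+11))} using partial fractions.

Decompose: A/(s-1) + B/(s+11). A = 1/12, B = -1/12. f(t) = (e^t - e^(-11t))/12

Final answer: (e^t - e^(-11t))/12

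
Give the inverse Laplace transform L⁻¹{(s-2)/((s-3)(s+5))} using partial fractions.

Using partial fractions, f(t) = (e^(3t) + 7e^(-5t))/8

Final answer: (e^(3t) + 7e^(-5t))/8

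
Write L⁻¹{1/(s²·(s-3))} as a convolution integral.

1/(s²·(s-3)) = (1/s^2)·(1/(s-3)) = L{t}·L{e^(3t)}. So f(t) = t*e^(3t) = ∫₀ᵗ τ·e^(3(t-τ)) dτ

Final answer: ∫₀ᵗ τ·e^(3(t-τ)) dτ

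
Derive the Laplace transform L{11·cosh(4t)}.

L{cosh(ωt)} = s/(s² - ω²), so L{cosh(4t)} = s/(s² - 16). Then L{11·cosh(4t)} = 11·s/(s² - 16) = 11s/(s² - 16)

Final answer: 11s/(s² - 16)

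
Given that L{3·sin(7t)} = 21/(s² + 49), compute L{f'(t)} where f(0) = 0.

L{f'(t)} = s·F(s) - f(0) = s·21/(s² + 49) - 0 = 21s/(s² + 49)

Final answer: 21s/(s² + 49)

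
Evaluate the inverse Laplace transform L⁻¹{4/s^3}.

L⁻¹{n!/s^(n+1)} = t^n with n=2. So L⁻¹{2/s^3} = t^2, and L⁻¹{4/s^3} = (4/2)·t^2 = 2·t^2

Final answer: 2·t^2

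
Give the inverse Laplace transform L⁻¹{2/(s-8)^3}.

L⁻¹{n!/(s-a)^(n+1)} = t^n·e^(at), so L⁻¹{2/(s-8)^3} = t^2·e^(8t)

Final answer: t^2·e^(8t)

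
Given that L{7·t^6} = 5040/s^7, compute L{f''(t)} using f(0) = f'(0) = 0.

L{f''(t)} = s²F(s) - sf(0) - f'(0) = s²·5040/s^7 - 0 - 0 = 5040/s^5

Final answer: 5040/s^5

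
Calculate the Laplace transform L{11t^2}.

L{11t^2} = 11 · L{t^2} = 11 · 2/s^3 = 22/s^3

Final answer: 22/s^3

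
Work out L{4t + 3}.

L{4t + 3} = 4·L{t} + 3·L{1} = 4/s² + 3/s

Final answer: 4/s² + 3/s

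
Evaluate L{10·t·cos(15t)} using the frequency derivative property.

L{cos(15t)} = s/(s² + 225). Derivative: d/ds[s/(s² + 225)] = [(s² + 225) - s·2s]/(s² + 225)² = (225 - s²)/(s² + 225)². So L{t·cos(15t)} = -F'(s) = (s² - 225)/(s² + 225)². Then L{10·t·cos(15t)} = 10·(s² - 225)/(s² + 225)²

Final answer: 10·(s² - 225)/(s² + 225)²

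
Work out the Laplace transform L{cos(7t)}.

L{cos(ωt)} = s/(s² + ω²), so L{cos(7t)} = s/(s² + 49)

Final answer: s/(s² + 49)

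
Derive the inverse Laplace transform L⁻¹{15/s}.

L⁻¹{c/s} = c, so L⁻¹{15/s} = 15

Final answer: 15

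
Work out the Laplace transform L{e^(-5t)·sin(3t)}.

L{e^(at)·sin(ωt)} = ω/((s-a)² + ω²), so L{e^(-5t)·sin(3t)} = 3/((s+5)² + 9)

Final answer: 3/((s+5)² + 9)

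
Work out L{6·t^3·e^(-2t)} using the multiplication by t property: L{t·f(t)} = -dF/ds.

Using L{t^n·e^(at)} = n!/(s-a)^(n+1), L{t^3·e^(-2t)} = 6/(s+2)^4, so L{6·t^3·e^(-2t)} = 6·6/(s+2)^4 = 36/(s+2)^4

Final answer: 36/(s+2)^4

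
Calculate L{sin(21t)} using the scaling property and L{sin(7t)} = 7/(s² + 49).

Using L{f(at)} = (1/a)F(s/a) with a=3: L{sin(21t)} = (1/3) · 7/((s/3)² + 49) = (1/3) · 7·9/(s² + 441) = 21/(s² + 441)

Final answer: 21/(s² + 441)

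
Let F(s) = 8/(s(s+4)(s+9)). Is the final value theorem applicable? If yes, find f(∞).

Poles of sF(s) = 8/((s+4)(s+9)) are at s = -4 and s = -9, both in the left half-plane. Theorem applies. f(∞) = lim_{s→0} sF(s) = 8/(4·9) = 2/9

Final answer: 2/9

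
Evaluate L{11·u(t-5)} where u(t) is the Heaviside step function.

L{u(t-a)} = e^(-as)/s. Here a=5, so L{u(t-5)} = e^(-5s)/s, and L{11·u(t-5)} = 11·e^(-5s)/s

Final answer: 11·e^(-5s)/s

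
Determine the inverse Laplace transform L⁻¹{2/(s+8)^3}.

L⁻¹{n!/(s-a)^(n+1)} = t^n·e^(at) with n=2, a=-8. So L⁻¹{2/(s+8)^3} = t^2·e^(-8t)

Final answer: t^2·e^(-8t)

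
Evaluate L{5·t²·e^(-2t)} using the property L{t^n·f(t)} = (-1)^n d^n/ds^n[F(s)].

L{e^(-2t)} = 1/(s+2). d/ds[1/(s+2)] = -1/(s+2)². d²/ds²[1/(s+2)] = 2/(s+2)³. So L{t²·e^(-2t)} = (-1)² · 2/(s+2)³ = 2/(s+2)³. Then L{5·t²·e^(-2t)} = 5·2/(s+2)³ = 10/(s+2)³

Final answer: 10/(s+2)³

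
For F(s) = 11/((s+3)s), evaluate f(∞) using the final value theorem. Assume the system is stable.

f(∞) = lim_{s→0} sF(s) = lim_{s→0} 11/(s+3) = 11/3

Final answer: 11/3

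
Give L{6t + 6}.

L{6t + 6} = 6·L{t} + 6·L{1} = 6/s² + 6/s

Final answer: 6/s² + 6/s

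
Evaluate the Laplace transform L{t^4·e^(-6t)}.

L{t^n·e^(at)} = n!/(s-a)^(n+1), so L{t^4·e^(-6t)} = 24/(s+6)^5

Final answer: 24/(s+6)^5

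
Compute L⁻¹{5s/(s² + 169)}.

This is the form c·s/(s² + a²) with a = 13, c = 5. L⁻¹ = 5·cos(13t)

Final answer: 5·cos(13t)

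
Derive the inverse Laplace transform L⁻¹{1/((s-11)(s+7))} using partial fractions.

Decompose: A/(s-11) + B/(s+7). A = 1/18, B = -1/18. f(t) = (e^(11t) - e^(-7t))/18

Final answer: (e^(11t) - e^(-7t))/18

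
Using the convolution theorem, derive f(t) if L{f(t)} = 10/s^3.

10/s^3 = (10/s)·(1/s^2) = L{10}·L{t}. By convolution, f(t) = 10*t = ∫₀ᵗ 10·τ dτ = 10·t²/2

Final answer: 10·t²/2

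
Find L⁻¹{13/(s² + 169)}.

This is the form c·a/(s² + a²) with a = 13. L⁻¹ = sin(13t)

Final answer: sin(13t)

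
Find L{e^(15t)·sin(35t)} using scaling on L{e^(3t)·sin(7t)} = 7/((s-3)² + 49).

Scaling with a=5: L{e^(15t)·sin(35t)} = (1/5) · 7/((s/5-3)² + 49). Simplifying: 35/((s-15)² + 1225)

Final answer: 35/((s-15)² + 1225)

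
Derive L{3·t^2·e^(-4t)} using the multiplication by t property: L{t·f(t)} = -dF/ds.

Using L{t^n·e^(at)} = n!/(s-a)^(n+1), L{t^2·e^(-4t)} = 2/(s+4)^3, so L{3·t^2·e^(-4t)} = 3·2/(s+4)^3 = 6/(s+4)^3

Final answer: 6/(s+4)^3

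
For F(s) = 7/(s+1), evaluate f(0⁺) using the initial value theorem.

f(0⁺) = lim_{s→∞} s·7/(s+1) = lim_{s→∞} 7s/(s+1) = 7

Final answer: 7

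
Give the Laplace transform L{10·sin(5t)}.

L{sin(ωt)} = ω/(s² + ω²), so L{sin(5t)} = 5/(s² + 25). Then L{10·sin(5t)} = 10·5/(s² + 25) = 50/(s² + 25)

Final answer: 50/(s² + 25)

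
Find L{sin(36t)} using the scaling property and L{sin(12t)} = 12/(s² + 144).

Using L{f(at)} = (1/a)F(s/a) with a=3: L{sin(36t)} = (1/3) · 12/((s/3)² + 144) = (1/3) · 12·9/(s² + 1296) = 36/(s² + 1296)

Final answer: 36/(s² + 1296)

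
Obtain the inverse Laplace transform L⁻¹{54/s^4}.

L⁻¹{n!/s^(n+1)} = t^n with n=3. So L⁻¹{6/s^4} = t^3, and L⁻¹{54/s^4} = (54/6)·t^3 = 9·t^3

Final answer: 9·t^3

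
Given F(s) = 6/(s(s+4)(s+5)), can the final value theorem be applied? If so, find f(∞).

Poles of sF(s) = 6/((s+4)(s+5)) are at s = -4 and s = -5, both in the left half-plane. Theorem applies. f(∞) = lim_{s→0} sF(s) = 6/(4·5) = 3/10

Final answer: 3/10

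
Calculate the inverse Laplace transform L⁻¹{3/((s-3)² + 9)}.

Using frequency shift, L⁻¹{3/((s-3)² + 9)} = e^(3t)·sin(3t)

Final answer: e^(3t)·sin(3t)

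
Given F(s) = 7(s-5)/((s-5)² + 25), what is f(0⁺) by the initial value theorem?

f(0⁺) = lim_{s→∞} sF(s) = lim_{s→∞} 7s(s-5)/((s-5)² + 25) = 7

Final answer: 7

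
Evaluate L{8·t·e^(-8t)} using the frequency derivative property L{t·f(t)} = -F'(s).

L{e^(-8t)} = 1/(s+8). By frequency derivative: L{t·e^(-8t)} = -d/ds[1/(s+8)] = -(-1)/(s+8)² = 1/(s+8)². Then L{8·t·e^(-8t)} = 8·1/(s+8)² = 8/(s+8)²

Final answer: 8/(s+8)²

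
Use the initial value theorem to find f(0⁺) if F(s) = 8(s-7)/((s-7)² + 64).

f(0⁺) = lim_{s→∞} sF(s) = lim_{s→∞} 8s(s-7)/((s-7)² + 64) = 8

Final answer: 8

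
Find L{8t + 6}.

L{8t + 6} = 8·L{t} + 6·L{1} = 8/s² + 6/s

Final answer: 8/s² + 6/s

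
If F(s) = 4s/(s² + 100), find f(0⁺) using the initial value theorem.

f(0⁺) = lim_{s→∞} s·4s/(s² + 100) = lim_{s→∞} 4s²/(s² + 100) = 4

Final answer: 4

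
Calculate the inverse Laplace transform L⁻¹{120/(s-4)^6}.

L⁻¹{n!/(s-a)^(n+1)} = t^n·e^(at), so L⁻¹{120/(s-4)^6} = t^5·e^(4t)

Final answer: t^5·e^(4t)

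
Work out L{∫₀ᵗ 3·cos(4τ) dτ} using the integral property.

L{∫₀ᵗ f(τ)dτ} = F(s)/s with F(s) = 3s/(s² + 16), so the result is (3s/(s² + 16))/s = 3/(s² + 16)

Final answer: 3/(s² + 16)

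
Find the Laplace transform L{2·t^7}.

L{t^n} = n!/s^(n+1), so L{t^7} = 5040/s^8. Then L{2·t^7} = 2·5040/s^8 = 10080/s^8

Final answer: 10080/s^8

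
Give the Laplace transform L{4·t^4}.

L{t^n} = n!/s^(n+1), so L{t^4} = 24/s^5. Then L{4·t^4} = 4·24/s^5 = 96/s^5

Final answer: 96/s^5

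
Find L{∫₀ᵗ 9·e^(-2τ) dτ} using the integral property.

L{∫₀ᵗ f(τ)dτ} = F(s)/s with F(s) = 9/(s+2), so L{∫₀ᵗ 9·e^(-2τ) dτ} = 9/(s(s+2))

Final answer: 9/(s(s+2))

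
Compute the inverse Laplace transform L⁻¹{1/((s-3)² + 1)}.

Using frequency shift, L⁻¹{1/((s-3)² + 1)} = e^(3t)·sin(t)

Final answer: e^(3t)·sin(t)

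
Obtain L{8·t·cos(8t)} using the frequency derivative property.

L{cos(8t)} = s/(s² + 64). Derivative: d/ds[s/(s² + 64)] = [(s² + 64) - s·2s]/(s² + 64)² = (64 - s²)/(s² + 64)². So L{t·cos(8t)} = -F'(s) = (s² - 64)/(s² + 64)². Then L{8·t·cos(8t)} = 8·(s² - 64)/(s² + 64)²

Final answer: 8·(s² - 64)/(s² + 64)²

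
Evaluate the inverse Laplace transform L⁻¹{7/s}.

L⁻¹{c/s} = c, so L⁻¹{7/s} = 7

Final answer: 7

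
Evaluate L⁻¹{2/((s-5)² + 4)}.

Form: b/((s-a)² + b²) → e^(at)sin(bt). With a=5, b=2

Final answer: e^(5t)·sin(2t)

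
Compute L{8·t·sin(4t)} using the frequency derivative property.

L{sin(4t)} = 4/(s² + 16). By L{t·f(t)} = -F'(s): -d/ds[4/(s² + 16)] = -(4)·(-2s)/(s² + 16)² = 8s/(s² + 16)². Then L{8·t·sin(4t)} = 8·8s/(s² + 16)² = 64s/(s² + 16)²

Final answer: 64s/(s² + 16)²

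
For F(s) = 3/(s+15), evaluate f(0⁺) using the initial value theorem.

f(0⁺) = lim_{s→∞} s·3/(s+15) = lim_{s→∞} 3s/(s+15) = 3

Final answer: 3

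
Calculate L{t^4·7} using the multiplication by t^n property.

L{7} = 7/s. d^1/ds^1[1/s] = -1/s². d^2/ds^2[1/s] = 2/s^3. d^3/ds^3[1/s] = -6/s^4. d^4/ds^4[1/s] = 24/s^5. So L{t^4} = (-1)^{4}·24/s^5 = 24/s^5. Then L{t^4·7} = 7·24/s^5 = 168/s^5

Final answer: 168/s^5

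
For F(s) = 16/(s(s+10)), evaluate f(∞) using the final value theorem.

f(∞) = lim_{s→0} s·16/(s(s+10)) = lim_{s→0} 16/(s+10) = 16/10 = 8/5

Final answer: 8/5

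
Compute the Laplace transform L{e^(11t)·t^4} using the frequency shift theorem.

L{e^(at)·t^n} = n!/(s-a)^(n+1), so L{e^(11t)·t^4} = 24/(s-11)^5

Final answer: 24/(s-11)^5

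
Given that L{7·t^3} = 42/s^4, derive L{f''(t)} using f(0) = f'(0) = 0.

L{f''(t)} = s²F(s) - sf(0) - f'(0) = s²·42/s^4 - 0 - 0 = 42/s^2

Final answer: 42/s^2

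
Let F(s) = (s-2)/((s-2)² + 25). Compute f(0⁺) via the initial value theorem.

f(0⁺) = lim_{s→∞} sF(s) = lim_{s→∞} s(s-2)/((s-2)² + 25) = 1

Final answer: 1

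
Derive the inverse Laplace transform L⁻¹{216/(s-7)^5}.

L⁻¹{n!/(s-a)^(n+1)} = t^n·e^(at) with n=4, a=7. So L⁻¹{24/(s-7)^5} = t^4·e^(7t), and L⁻¹{216/(s-7)^5} = (216/24)·t^4·e^(7t) = 9·t^4·e^(7t)

Final answer: 9·t^4·e^(7t)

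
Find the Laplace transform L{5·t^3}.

L{t^n} = n!/s^(n+1), so L{t^3} = 6/s^4. Then L{5·t^3} = 5·6/s^4 = 30/s^4

Final answer: 30/s^4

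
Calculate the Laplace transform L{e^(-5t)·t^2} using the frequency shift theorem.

L{e^(at)·t^n} = n!/(s-a)^(n+1), so L{e^(-5t)·t^2} = 2/(s+5)^3

Final answer: 2/(s+5)^3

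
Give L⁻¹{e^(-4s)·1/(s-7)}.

L⁻¹{1/(s-7)} = e^(7t). By the time shift theorem, L⁻¹{e^(-as)F(s)} = u(t-a)f(t-a) with a=4, so L⁻¹{e^(-4s)·1/(s-7)} = u(t-4)·e^(7(t-4))

Final answer: u(t-4)·e^(7(t-4))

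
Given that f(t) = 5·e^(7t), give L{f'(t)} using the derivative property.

f(0) = 5, F(s) = 5/(s-7). L{f'(t)} = s·F(s) - f(0) = 5s/(s-7) - 5 = (5s - 5(s-7))/(s-7) = 35/(s-7)

Final answer: 35/(s-7)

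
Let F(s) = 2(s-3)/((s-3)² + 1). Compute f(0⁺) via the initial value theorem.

f(0⁺) = lim_{s→∞} sF(s) = lim_{s→∞} 2s(s-3)/((s-3)² + 1) = 2

Final answer: 2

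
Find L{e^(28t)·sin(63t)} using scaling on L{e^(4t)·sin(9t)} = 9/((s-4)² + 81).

Scaling with a=7: L{e^(28t)·sin(63t)} = (1/7) · 9/((s/7-4)² + 81). Simplifying: 63/((s-28)² + 3969)

Final answer: 63/((s-28)² + 3969)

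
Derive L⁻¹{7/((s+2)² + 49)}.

Form: b/((s-a)² + b²) → e^(at)sin(bt). With a=-2, b=7

Final answer: e^(-2t)·sin(7t)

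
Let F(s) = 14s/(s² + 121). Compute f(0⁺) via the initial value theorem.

f(0⁺) = lim_{s→∞} s·14s/(s² + 121) = lim_{s→∞} 14s²/(s² + 121) = 14

Final answer: 14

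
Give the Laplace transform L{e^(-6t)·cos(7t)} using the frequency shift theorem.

Frequency shift: L{e^(at)f(t)} = F(s-a). L{e^(-6t)·cos(7t)} = (s+6)/((s+6)² + 49)

Final answer: (s+6)/((s+6)² + 49)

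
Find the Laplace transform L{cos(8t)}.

L{cos(ωt)} = s/(s² + ω²), so L{cos(8t)} = s/(s² + 64)

Final answer: s/(s² + 64)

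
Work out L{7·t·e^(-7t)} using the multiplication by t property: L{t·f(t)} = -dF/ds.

Using L{t^n·e^(at)} = n!/(s-a)^(n+1), L{t·e^(-7t)} = 1/(s+7)^2, so L{7·t·e^(-7t)} = 7·1/(s+7)^2 = 7/(s+7)^2

Final answer: 7/(s+7)^2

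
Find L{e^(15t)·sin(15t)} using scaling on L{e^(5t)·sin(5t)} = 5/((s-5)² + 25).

Scaling with a=3: L{e^(15t)·sin(15t)} = (1/3) · 5/((s/3-5)² + 25). Simplifying: 15/((s-15)² + 225)

Final answer: 15/((s-15)² + 225)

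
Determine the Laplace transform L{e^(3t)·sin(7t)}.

L{e^(at)·sin(ωt)} = ω/((s-a)² + ω²), so L{e^(3t)·sin(7t)} = 7/((s-3)² + 49)

Final answer: 7/((s-3)² + 49)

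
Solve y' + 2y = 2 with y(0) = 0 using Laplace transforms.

sY + 2Y = 2/s. Y = 2/(s(s+2)). Partial fractions: Y = 1/s - 1/(s+2)

Final answer: y(t) = (1 - e^(-2t))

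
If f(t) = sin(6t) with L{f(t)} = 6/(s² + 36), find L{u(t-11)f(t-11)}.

Time shift theorem: L{u(t-a)f(t-a)} = e^(-as)F(s). Here a=11, F(s) = 6/(s² + 36), so L{u(t-11)f(t-11)} = e^(-11s)·6/(s² + 36)

Final answer: e^(-11s)·6/(s² + 36)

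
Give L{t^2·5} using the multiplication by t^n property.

L{5} = 5/s. d^1/ds^1[1/s] = -1/s². d^2/ds^2[1/s] = 2/s^3. So L{t^2} = (-1)^{2}·2/s^3 = 2/s^3. Then L{t^2·5} = 5·2/s^3 = 10/s^3

Final answer: 10/s^3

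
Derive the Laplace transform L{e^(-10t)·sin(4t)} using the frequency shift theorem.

Frequency shift: L{e^(at)f(t)} = F(s-a). L{e^(-10t)·sin(4t)} = 4/((s+10)² + 16)

Final answer: 4/((s+10)² + 16)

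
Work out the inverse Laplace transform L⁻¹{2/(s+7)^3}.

L⁻¹{n!/(s-a)^(n+1)} = t^n·e^(at), so L⁻¹{2/(s+7)^3} = t^2·e^(-7t)

Final answer: t^2·e^(-7t)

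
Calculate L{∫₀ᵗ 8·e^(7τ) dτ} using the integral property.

L{∫₀ᵗ f(τ)dτ} = F(s)/s with F(s) = 8/(s-7), so L{∫₀ᵗ 8·e^(7τ) dτ} = 8/(s(s-7))

Final answer: 8/(s(s-7))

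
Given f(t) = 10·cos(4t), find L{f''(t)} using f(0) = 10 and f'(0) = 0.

F(s) = 10s/(s² + 16). L{f''(t)} = s²F(s) - sf(0) - f'(0) = 10s³/(s² + 16) - 10s = (10s³ - 10s(s² + 16))/(s² + 16) = -160s/(s² + 16)

Final answer: -160s/(s² + 16)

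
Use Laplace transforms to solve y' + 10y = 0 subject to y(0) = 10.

L{y'} + 10L{y} = 0. sY - 10 + 10Y = 0. Y(s+10) = 10. Y = 10/(s+10)

Final answer: y(t) = 10e^(-10t)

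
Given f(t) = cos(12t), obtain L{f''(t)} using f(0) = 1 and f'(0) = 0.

F(s) = s/(s² + 144). L{f''(t)} = s²F(s) - sf(0) - f'(0) = s³/(s² + 144) - s = (s³ - s(s² + 144))/(s² + 144) = -144s/(s² + 144)

Final answer: -144s/(s² + 144)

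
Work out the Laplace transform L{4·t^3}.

L{t^n} = n!/s^(n+1), so L{t^3} = 6/s^4. Then L{4·t^3} = 4·6/s^4 = 24/s^4

Final answer: 24/s^4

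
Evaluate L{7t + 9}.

L{7t + 9} = 7·L{t} + 9·L{1} = 7/s² + 9/s

Final answer: 7/s² + 9/s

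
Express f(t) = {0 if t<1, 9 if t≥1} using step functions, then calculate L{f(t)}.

f(t) = 9·u(t-1). L{u(t-1)} = e^(-s)/s, so L{f(t)} = 9·e^(-s)/s

Final answer: 9·e^(-s)/s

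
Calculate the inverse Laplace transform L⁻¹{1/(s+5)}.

L⁻¹{1/(s-a)} = e^(at), so L⁻¹{1/(s+5)} = e^(-5t)

Final answer: e^(-5t)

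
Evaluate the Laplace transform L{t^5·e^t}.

L{t^n·e^(at)} = n!/(s-a)^(n+1), so L{t^5·e^t} = 120/(s-1)^6

Final answer: 120/(s-1)^6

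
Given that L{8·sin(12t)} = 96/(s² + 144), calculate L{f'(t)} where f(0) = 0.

L{f'(t)} = s·F(s) - f(0) = s·96/(s² + 144) - 0 = 96s/(s² + 144)

Final answer: 96s/(s² + 144)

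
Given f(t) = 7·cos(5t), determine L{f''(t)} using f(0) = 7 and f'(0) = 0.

F(s) = 7s/(s² + 25). L{f''(t)} = s²F(s) - sf(0) - f'(0) = 7s³/(s² + 25) - 7s = (7s³ - 7s(s² + 25))/(s² + 25) = -175s/(s² + 25)

Final answer: -175s/(s² + 25)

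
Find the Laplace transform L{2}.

L{2} = 2 · L{1} = 2/s

Final answer: 2/s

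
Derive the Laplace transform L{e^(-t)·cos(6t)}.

L{e^(at)·cos(ωt)} = (s-a)/((s-a)² + ω²), so L{e^(-t)·cos(6t)} = (s+1)/((s+1)² + 36)

Final answer: (s+1)/((s+1)² + 36)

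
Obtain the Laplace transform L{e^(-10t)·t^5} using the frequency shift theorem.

L{e^(at)·t^n} = n!/(s-a)^(n+1), so L{e^(-10t)·t^5} = 120/(s+10)^6

Final answer: 120/(s+10)^6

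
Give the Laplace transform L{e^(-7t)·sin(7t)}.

L{e^(at)·sin(ωt)} = ω/((s-a)² + ω²), so L{e^(-7t)·sin(7t)} = 7/((s+7)² + 49)

Final answer: 7/((s+7)² + 49)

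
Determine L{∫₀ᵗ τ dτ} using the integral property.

L{∫₀ᵗ f(τ)dτ} = F(s)/s with f(t) = t. F(s) = 1/s^2, so L{∫₀ᵗ τ dτ} = (1/s^2)/s = 1/s^3. (Check: ∫₀ᵗ τ dτ = t^2/2.)

Final answer: 1/s^3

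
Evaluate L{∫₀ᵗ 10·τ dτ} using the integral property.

L{∫₀ᵗ f(τ)dτ} = F(s)/s with f(t) = 10t. F(s) = 10/s^2, so L{∫₀ᵗ 10·τ dτ} = (10/s^2)/s = 10/s^3. (Check: ∫₀ᵗ 10·τ dτ = 10t^2/2.)

Final answer: 10/s^3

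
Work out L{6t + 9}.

L{6t + 9} = 6·L{t} + 9·L{1} = 6/s² + 9/s

Final answer: 6/s² + 9/s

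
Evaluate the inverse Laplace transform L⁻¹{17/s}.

L⁻¹{c/s} = c, so L⁻¹{17/s} = 17

Final answer: 17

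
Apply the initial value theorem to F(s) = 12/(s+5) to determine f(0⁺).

f(0⁺) = lim_{s→∞} s·12/(s+5) = lim_{s→∞} 12s/(s+5) = 12

Final answer: 12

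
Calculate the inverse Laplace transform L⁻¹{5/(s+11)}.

L⁻¹{1/(s-a)} = e^(at), so L⁻¹{1/(s+11)} = e^(-11t), and L⁻¹{5/(s+11)} = 5·e^(-11t)

Final answer: 5·e^(-11t)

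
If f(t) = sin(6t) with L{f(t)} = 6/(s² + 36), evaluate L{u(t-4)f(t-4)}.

Time shift theorem: L{u(t-a)f(t-a)} = e^(-as)F(s). Here a=4, F(s) = 6/(s² + 36), so L{u(t-4)f(t-4)} = e^(-4s)·6/(s² + 36)

Final answer: e^(-4s)·6/(s² + 36)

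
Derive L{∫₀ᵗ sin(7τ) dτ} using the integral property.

L{∫₀ᵗ f(τ)dτ} = F(s)/s with F(s) = 7/(s² + 49), so the result is (7/(s² + 49))/s = 7/(s(s² + 49))

Final answer: 7/(s(s² + 49))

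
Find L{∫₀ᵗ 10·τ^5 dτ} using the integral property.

L{∫₀ᵗ f(τ)dτ} = F(s)/s with f(t) = 10t^5. F(s) = 1200/s^6, so L{∫₀ᵗ 10·τ^5 dτ} = (1200/s^6)/s = 1200/s^7. (Check: ∫₀ᵗ 10·τ^5 dτ = 10t^6/6.)

Final answer: 1200/s^7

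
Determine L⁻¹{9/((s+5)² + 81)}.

Form: b/((s-a)² + b²) → e^(at)sin(bt). With a=-5, b=9

Final answer: e^(-5t)·sin(9t)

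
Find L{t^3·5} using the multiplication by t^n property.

L{5} = 5/s. d^1/ds^1[1/s] = -1/s². d^2/ds^2[1/s] = 2/s^3. d^3/ds^3[1/s] = -6/s^4. So L{t^3} = (-1)^{3}·-6/s^4 = 6/s^4. Then L{t^3·5} = 5·6/s^4 = 30/s^4

Final answer: 30/s^4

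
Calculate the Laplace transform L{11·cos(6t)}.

L{cos(ωt)} = s/(s² + ω²), so L{cos(6t)} = s/(s² + 36). Then L{11·cos(6t)} = 11·s/(s² + 36) = 11s/(s² + 36)

Final answer: 11s/(s² + 36)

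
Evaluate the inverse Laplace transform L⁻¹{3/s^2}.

L⁻¹{n!/s^(n+1)} = t^n with n=1. So L⁻¹{1/s^2} = t, and L⁻¹{3/s^2} = (3/1)·t = 3·t

Final answer: 3·t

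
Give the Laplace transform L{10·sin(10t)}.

L{sin(ωt)} = ω/(s² + ω²), so L{sin(10t)} = 10/(s² + 100). Then L{10·sin(10t)} = 10·10/(s² + 100) = 100/(s² + 100)

Final answer: 100/(s² + 100)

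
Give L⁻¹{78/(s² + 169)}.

This is the form c·a/(s² + a²) with a = 13, c = 6. L⁻¹ = 6·sin(13t)

Final answer: 6·sin(13t)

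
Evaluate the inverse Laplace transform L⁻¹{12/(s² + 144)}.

L⁻¹{12/(s² + 144)} = sin(12t)

Final answer: sin(12t)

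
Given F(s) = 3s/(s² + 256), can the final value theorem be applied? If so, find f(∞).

The final value theorem requires all poles of sF(s) in the left half-plane. sF(s) = 3s²/(s² + 256) has poles at s = ±16i (imaginary axis). Theorem does NOT apply (oscillatory system).

Final answer: Not applicable (oscillatory)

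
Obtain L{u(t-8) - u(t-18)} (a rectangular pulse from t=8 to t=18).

L{u(t-a)} = e^(-as)/s. L{u(t-8) - u(t-18)} = (e^(-8s) - e^(-18s))/s

Final answer: (e^(-8s) - e^(-18s))/s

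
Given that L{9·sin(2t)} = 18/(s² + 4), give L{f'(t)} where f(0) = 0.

L{f'(t)} = s·F(s) - f(0) = s·18/(s² + 4) - 0 = 18s/(s² + 4)

Final answer: 18s/(s² + 4)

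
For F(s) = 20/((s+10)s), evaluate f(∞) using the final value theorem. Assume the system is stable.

f(∞) = lim_{s→0} sF(s) = lim_{s→0} 20/(s+10) = 2

Final answer: 2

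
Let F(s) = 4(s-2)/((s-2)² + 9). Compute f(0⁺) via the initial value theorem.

f(0⁺) = lim_{s→∞} sF(s) = lim_{s→∞} 4s(s-2)/((s-2)² + 9) = 4

Final answer: 4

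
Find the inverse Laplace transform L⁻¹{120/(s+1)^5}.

L⁻¹{n!/(s-a)^(n+1)} = t^n·e^(at) with n=4, a=-1. So L⁻¹{24/(s+1)^5} = t^4·e^(-t), and L⁻¹{120/(s+1)^5} = (120/24)·t^4·e^(-t) = 5·t^4·e^(-t)

Final answer: 5·t^4·e^(-t)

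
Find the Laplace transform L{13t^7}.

L{13t^7} = 13 · L{t^7} = 13 · 5040/s^8 = 65520/s^8

Final answer: 65520/s^8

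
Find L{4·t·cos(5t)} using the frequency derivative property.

L{cos(5t)} = s/(s² + 25). Derivative: d/ds[s/(s² + 25)] = [(s² + 25) - s·2s]/(s² + 25)² = (25 - s²)/(s² + 25)². So L{t·cos(5t)} = -F'(s) = (s² - 25)/(s² + 25)². Then L{4·t·cos(5t)} = 4·(s² - 25)/(s² + 25)²

Final answer: 4·(s² - 25)/(s² + 25)²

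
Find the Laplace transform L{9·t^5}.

L{t^n} = n!/s^(n+1), so L{t^5} = 120/s^6. Then L{9·t^5} = 9·120/s^6 = 1080/s^6

Final answer: 1080/s^6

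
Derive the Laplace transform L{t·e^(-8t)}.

L{t^n·e^(at)} = n!/(s-a)^(n+1), so L{t·e^(-8t)} = 1/(s+8)^2

Final answer: 1/(s+8)^2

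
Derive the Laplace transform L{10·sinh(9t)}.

L{sinh(ωt)} = ω/(s² - ω²), so L{sinh(9t)} = 9/(s² - 81). Then L{10·sinh(9t)} = 10·9/(s² - 81) = 90/(s² - 81)

Final answer: 90/(s² - 81)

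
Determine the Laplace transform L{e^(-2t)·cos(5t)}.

L{e^(at)·cos(ωt)} = (s-a)/((s-a)² + ω²), so L{e^(-2t)·cos(5t)} = (s+2)/((s+2)² + 25)

Final answer: (s+2)/((s+2)² + 25)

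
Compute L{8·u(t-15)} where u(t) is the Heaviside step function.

L{u(t-a)} = e^(-as)/s. Here a=15, so L{u(t-15)} = e^(-15s)/s, and L{8·u(t-15)} = 8·e^(-15s)/s

Final answer: 8·e^(-15s)/s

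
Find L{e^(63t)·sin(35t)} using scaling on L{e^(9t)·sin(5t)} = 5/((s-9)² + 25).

Scaling with a=7: L{e^(63t)·sin(35t)} = (1/7) · 5/((s/7-9)² + 25). Simplifying: 35/((s-63)² + 1225)

Final answer: 35/((s-63)² + 1225)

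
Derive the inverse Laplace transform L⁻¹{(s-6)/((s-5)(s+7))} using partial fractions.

Using partial fractions, f(t) = (-e^(5t) + 13e^(-7t))/12

Final answer: (-e^(5t) + 13e^(-7t))/12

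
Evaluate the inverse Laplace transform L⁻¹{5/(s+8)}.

L⁻¹{1/(s-a)} = e^(at), so L⁻¹{1/(s+8)} = e^(-8t), and L⁻¹{5/(s+8)} = 5·e^(-8t)

Final answer: 5·e^(-8t)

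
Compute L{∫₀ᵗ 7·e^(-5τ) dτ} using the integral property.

L{∫₀ᵗ f(τ)dτ} = F(s)/s with F(s) = 7/(s+5), so L{∫₀ᵗ 7·e^(-5τ) dτ} = 7/(s(s+5))

Final answer: 7/(s(s+5))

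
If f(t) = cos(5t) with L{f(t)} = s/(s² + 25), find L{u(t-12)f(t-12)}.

Time shift theorem: L{u(t-a)f(t-a)} = e^(-as)F(s). Here a=12, F(s) = s/(s² + 25), so L{u(t-12)f(t-12)} = e^(-12s)·s/(s² + 25)

Final answer: e^(-12s)·s/(s² + 25)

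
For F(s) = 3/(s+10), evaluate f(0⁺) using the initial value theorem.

f(0⁺) = lim_{s→∞} s·3/(s+10) = lim_{s→∞} 3s/(s+10) = 3

Final answer: 3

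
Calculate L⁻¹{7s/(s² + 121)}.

This is the form c·s/(s² + a²) with a = 11, c = 7. L⁻¹ = 7·cos(11t)

Final answer: 7·cos(11t)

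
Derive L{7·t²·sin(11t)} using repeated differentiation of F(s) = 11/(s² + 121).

F(s) = 11/(s² + 121). F'(s) = -22s/(s² + 121)². F''(s) = -22(121 - 3s²)/(s² + 121)³ = (66s² - 2662)/(s² + 121)³. So L{t²·sin(11t)} = (-1)² F''(s) = (66s² - 2662)/(s² + 121)³. Then L{7·t²·sin(11t)} = 7·(66s² - 2662)/(s² + 121)³ = (462s² - 18634)/(s² + 121)³

Final answer: (462s² - 18634)/(s² + 121)³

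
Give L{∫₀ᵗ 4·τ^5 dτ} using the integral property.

L{∫₀ᵗ f(τ)dτ} = F(s)/s with f(t) = 4t^5. F(s) = 480/s^6, so L{∫₀ᵗ 4·τ^5 dτ} = (480/s^6)/s = 480/s^7. (Check: ∫₀ᵗ 4·τ^5 dτ = 4t^6/6.)

Final answer: 480/s^7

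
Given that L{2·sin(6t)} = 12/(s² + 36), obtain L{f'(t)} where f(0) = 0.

L{f'(t)} = s·F(s) - f(0) = s·12/(s² + 36) - 0 = 12s/(s² + 36)

Final answer: 12s/(s² + 36)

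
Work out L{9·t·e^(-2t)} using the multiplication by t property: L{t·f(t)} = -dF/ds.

Using L{t^n·e^(at)} = n!/(s-a)^(n+1), L{t·e^(-2t)} = 1/(s+2)^2, so L{9·t·e^(-2t)} = 9·1/(s+2)^2 = 9/(s+2)^2

Final answer: 9/(s+2)^2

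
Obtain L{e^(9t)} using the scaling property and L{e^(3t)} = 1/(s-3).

Using L{f(at)} = (1/a)F(s/a) with a=3 and f(t) = e^(3t): L{e^(9t)} = (1/3) · 1/((s/3)-3) = (1/3) · 3/(s-9) = 1/(s-9)

Final answer: 1/(s-9)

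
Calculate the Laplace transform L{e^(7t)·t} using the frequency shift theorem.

L{e^(at)·t^n} = n!/(s-a)^(n+1), so L{e^(7t)·t} = 1/(s-7)^2

Final answer: 1/(s-7)^2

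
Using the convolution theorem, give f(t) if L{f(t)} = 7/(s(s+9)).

7/(s(s+9)) = (7/s)·(1/(s+9)) = L{7}·L{e^(-9t)}. By convolution, f(t) = 7*e^(-9t) = ∫₀ᵗ 7·e^(-9τ) dτ = 7·(1 - e^(-9t))/9

Final answer: 7·(1 - e^(-9t))/9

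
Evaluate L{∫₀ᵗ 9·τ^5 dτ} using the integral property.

L{∫₀ᵗ f(τ)dτ} = F(s)/s with f(t) = 9t^5. F(s) = 1080/s^6, so L{∫₀ᵗ 9·τ^5 dτ} = (1080/s^6)/s = 1080/s^7. (Check: ∫₀ᵗ 9·τ^5 dτ = 9t^6/6.)

Final answer: 1080/s^7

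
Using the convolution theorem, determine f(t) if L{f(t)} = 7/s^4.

7/s^4 = (7/s)·(1/s^3) = L{7}·L{t^2/2}. By convolution, f(t) = 7*t^2/2 = ∫₀ᵗ 7·τ^2/2 dτ = 7·t^3/6

Final answer: 7·t^3/6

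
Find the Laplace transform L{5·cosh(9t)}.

L{cosh(ωt)} = s/(s² - ω²), so L{cosh(9t)} = s/(s² - 81). Then L{5·cosh(9t)} = 5·s/(s² - 81) = 5s/(s² - 81)

Final answer: 5s/(s² - 81)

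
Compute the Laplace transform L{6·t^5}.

L{t^n} = n!/s^(n+1), so L{t^5} = 120/s^6. Then L{6·t^5} = 6·120/s^6 = 720/s^6

Final answer: 720/s^6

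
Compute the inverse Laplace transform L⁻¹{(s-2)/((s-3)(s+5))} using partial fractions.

Using partial fractions, f(t) = (e^(3t) + 7e^(-5t))/8

Final answer: (e^(3t) + 7e^(-5t))/8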